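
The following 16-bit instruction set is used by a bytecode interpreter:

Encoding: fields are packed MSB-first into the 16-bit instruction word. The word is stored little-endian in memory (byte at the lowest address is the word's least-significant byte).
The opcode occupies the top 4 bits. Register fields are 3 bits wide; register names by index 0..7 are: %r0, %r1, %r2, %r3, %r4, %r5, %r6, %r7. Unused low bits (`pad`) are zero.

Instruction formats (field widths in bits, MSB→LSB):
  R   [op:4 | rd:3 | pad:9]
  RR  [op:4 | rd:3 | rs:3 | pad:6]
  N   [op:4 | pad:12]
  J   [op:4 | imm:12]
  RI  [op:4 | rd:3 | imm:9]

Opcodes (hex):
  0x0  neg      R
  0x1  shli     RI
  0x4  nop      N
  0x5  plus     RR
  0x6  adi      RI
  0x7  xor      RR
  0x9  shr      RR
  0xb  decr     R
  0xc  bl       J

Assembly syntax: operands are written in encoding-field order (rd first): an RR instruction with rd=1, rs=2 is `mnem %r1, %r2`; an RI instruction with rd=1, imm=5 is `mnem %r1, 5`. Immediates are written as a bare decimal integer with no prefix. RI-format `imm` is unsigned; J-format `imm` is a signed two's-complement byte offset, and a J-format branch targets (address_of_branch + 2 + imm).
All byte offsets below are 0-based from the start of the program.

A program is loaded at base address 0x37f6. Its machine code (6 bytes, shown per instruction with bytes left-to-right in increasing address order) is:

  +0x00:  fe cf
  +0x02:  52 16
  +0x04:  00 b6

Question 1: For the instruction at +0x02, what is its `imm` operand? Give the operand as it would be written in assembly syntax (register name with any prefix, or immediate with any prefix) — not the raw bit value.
82

+0x02: 52 16 ⇒ word 0x1652 (little)
  top 4b → 0x1 → shli [RI]
  [11:9] rd=3 = %r3
  [8:0] imm=82 = 82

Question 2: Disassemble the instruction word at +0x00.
bl -2

[00] fe cf → 0xcffe
  top 4b → 0xc → bl [J]
  imm@[11:0]=0xffe (s12→-2) ⇒ -2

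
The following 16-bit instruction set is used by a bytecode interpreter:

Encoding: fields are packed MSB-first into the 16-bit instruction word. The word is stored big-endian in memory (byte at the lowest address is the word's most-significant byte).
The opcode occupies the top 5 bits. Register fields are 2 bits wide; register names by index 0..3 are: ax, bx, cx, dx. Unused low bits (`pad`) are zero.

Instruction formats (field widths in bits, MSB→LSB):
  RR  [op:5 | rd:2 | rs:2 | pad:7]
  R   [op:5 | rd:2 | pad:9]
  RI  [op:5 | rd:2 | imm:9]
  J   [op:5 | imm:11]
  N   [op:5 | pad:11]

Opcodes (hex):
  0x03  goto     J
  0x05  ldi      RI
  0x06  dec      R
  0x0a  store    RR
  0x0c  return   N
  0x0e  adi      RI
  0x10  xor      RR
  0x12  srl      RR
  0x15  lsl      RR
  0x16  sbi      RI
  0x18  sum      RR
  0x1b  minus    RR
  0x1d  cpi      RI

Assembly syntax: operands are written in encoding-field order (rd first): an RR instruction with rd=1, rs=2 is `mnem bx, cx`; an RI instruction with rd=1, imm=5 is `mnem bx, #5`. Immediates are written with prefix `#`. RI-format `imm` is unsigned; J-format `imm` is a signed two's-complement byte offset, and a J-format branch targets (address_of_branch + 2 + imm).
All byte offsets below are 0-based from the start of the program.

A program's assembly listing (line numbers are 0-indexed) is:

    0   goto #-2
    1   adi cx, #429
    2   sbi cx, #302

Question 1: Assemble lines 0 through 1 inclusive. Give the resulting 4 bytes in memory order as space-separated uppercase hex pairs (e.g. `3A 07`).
1F FE 75 AD

L0: goto op=0x3:5|imm=-2:11 ⇒ 0x1ffe ⇒ big 1f fe
L1: adi op=0xe:5|rd=2:2|imm=429:9 ⇒ 0x75ad ⇒ big 75 ad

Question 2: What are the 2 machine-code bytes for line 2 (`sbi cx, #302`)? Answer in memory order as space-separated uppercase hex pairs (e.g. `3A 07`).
2. sbi fields op=0x16:5|rd=2:2|imm=302:9 → word b52eh → b5 2e

B5 2E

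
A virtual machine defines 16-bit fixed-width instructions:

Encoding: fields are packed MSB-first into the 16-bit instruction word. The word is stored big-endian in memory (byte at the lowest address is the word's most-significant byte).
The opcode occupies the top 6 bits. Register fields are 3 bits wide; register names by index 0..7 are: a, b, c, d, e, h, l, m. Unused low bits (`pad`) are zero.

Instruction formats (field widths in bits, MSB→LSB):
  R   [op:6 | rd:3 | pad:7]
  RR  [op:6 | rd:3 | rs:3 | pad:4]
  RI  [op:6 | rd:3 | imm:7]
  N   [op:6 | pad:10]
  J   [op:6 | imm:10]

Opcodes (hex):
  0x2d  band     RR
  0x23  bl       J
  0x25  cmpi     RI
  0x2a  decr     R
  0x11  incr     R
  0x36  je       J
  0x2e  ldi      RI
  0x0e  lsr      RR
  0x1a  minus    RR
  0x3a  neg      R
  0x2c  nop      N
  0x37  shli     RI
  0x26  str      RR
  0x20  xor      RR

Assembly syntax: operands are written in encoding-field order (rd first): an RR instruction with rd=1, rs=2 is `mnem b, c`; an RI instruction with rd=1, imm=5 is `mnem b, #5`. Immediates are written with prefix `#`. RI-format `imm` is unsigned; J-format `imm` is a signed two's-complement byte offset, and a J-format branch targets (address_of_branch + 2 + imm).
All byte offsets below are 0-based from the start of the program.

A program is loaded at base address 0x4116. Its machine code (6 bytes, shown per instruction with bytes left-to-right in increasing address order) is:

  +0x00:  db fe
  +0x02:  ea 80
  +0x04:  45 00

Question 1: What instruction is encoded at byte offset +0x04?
@+04  big-endian(45 00) = 0x4500
  top 6b → 0x11 → incr [R]
  [9:7] rd=2 = c

incr c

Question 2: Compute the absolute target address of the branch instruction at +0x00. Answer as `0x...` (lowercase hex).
@+00  big-endian(db fe) = 0xdbfe
  opcode bits[15:10]=0x36: je/J
  [9:0] imm=1022 (s10→-2) = #-2
  target = base 0x4116 + off 0x00 + 2 + imm -2 = 0x4116

0x4116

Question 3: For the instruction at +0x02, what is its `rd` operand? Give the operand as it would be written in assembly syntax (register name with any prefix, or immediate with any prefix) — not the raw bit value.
h

@+02  big-endian(ea 80) = 0xea80
  opcode bits[15:10]=0x3a: neg/R
  [9:7] rd=5 = h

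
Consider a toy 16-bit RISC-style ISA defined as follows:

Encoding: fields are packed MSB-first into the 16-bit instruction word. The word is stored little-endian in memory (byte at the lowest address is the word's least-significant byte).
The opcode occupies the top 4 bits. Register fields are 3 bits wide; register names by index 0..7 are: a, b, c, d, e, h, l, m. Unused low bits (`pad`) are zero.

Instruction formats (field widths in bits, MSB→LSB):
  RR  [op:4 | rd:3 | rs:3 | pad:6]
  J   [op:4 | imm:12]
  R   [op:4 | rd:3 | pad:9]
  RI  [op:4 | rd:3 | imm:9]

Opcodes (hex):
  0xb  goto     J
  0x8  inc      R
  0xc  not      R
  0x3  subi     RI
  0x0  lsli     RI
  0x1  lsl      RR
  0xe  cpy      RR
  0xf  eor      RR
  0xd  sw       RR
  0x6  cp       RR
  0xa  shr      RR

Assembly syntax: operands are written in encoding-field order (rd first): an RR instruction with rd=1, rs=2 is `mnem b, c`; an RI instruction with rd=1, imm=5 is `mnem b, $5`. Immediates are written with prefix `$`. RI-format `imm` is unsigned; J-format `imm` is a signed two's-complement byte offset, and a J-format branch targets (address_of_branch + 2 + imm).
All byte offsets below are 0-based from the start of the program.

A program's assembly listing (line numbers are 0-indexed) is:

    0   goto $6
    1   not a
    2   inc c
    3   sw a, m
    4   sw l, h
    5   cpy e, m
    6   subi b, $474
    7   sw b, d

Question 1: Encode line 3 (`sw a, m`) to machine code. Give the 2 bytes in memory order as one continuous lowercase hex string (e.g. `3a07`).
c0d1

L3: sw op=0xd:4|rd=0:3|rs=7:3|pad=0:6 ⇒ 0xd1c0 ⇒ little c0 d1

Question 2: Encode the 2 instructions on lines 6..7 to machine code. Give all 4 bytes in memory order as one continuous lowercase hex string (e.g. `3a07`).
6. subi fields op=0x3:4|rd=1:3|imm=474:9 → word 33dah → da 33
7. sw fields op=0xd:4|rd=1:3|rs=3:3|pad=0:6 → word d2c0h → c0 d2

da33c0d2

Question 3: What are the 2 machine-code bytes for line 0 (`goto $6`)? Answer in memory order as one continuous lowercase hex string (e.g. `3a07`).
06b0

line 0 (goto): pack op=0xb:4|imm=6:12 = 0xb006; little→ 06 b0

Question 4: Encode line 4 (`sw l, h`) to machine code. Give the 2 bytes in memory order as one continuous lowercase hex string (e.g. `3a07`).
40dd

4. sw fields op=0xd:4|rd=6:3|rs=5:3|pad=0:6 → word dd40h → 40 dd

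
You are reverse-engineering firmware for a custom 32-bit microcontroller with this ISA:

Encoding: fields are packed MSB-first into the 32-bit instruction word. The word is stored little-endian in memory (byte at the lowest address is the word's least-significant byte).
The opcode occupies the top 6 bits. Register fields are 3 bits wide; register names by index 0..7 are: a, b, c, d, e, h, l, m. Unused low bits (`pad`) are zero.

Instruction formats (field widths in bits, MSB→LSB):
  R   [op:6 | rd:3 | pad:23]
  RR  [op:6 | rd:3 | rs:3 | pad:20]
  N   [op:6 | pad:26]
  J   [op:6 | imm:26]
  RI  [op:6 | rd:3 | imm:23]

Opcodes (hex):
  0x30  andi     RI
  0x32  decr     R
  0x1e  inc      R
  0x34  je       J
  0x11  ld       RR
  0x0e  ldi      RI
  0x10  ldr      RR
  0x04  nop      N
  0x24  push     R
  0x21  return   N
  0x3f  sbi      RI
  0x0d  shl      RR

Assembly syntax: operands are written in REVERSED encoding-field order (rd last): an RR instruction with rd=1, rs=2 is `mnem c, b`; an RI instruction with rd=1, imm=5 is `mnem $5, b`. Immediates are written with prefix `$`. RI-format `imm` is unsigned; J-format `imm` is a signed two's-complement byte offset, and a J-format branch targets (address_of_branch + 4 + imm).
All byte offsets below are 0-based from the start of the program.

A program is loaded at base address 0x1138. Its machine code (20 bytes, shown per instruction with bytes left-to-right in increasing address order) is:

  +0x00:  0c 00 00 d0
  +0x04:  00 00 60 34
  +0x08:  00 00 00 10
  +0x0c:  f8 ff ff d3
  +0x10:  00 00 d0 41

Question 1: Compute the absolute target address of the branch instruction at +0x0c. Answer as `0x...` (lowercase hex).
off 0x0c: read f8 ff ff d3 as little → 0xd3fffff8
  top 6b → 0x34 → je [J]
  imm@[25:0]=0x3fffff8 (s26→-8) ⇒ $-8
  target = base 0x1138 + off 0x0c + 4 + imm -8 = 0x1140

0x1140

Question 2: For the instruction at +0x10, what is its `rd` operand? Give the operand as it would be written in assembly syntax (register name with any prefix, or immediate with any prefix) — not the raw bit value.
+0x10: 00 00 d0 41 ⇒ word 0x41d00000 (little)
  top 6b → 0x10 → ldr [RR]
  rd@[25:23]=0x3 ⇒ d
  rs@[22:20]=0x5 ⇒ h

d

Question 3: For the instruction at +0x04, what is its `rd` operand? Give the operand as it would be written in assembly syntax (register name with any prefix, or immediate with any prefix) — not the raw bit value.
a

[04] 00 00 60 34 → 0x34600000
  opcode bits[31:26]=0xd: shl/RR
  [25:23] rd=0 = a
  [22:20] rs=6 = l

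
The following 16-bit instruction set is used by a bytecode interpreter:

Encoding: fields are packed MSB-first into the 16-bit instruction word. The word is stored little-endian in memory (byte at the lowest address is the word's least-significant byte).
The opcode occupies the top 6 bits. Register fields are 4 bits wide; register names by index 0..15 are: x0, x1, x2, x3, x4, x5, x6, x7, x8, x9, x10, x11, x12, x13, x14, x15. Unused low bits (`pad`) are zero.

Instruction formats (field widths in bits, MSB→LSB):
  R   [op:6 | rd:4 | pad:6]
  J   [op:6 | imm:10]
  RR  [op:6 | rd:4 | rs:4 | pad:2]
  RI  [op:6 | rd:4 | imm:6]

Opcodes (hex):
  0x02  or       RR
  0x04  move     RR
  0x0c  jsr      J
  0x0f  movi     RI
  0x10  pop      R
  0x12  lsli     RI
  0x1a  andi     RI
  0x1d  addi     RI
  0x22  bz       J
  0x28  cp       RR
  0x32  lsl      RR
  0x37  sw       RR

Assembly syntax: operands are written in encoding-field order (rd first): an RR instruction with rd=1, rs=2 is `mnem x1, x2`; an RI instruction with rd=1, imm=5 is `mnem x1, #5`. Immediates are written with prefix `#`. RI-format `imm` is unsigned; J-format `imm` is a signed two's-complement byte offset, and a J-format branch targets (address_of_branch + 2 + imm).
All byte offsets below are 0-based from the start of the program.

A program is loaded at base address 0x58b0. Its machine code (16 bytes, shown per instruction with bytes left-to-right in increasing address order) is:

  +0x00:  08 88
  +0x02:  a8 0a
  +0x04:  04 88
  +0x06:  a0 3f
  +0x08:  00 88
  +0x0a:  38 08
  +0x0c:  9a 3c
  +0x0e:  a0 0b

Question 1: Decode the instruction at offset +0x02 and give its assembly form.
+0x02: a8 0a ⇒ word 0x0aa8 (little)
  opcode bits[15:10]=0x2: or/RR
  rd: (w>>6)&0xf=0xa → x10
  rs: (w>>2)&0xf=0xa → x10

or x10, x10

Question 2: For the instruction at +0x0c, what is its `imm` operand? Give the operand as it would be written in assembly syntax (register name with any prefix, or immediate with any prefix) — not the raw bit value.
off 0x0c: read 9a 3c as little → 0x3c9a
  top 6b → 0xf → movi [RI]
  [9:6] rd=2 = x2
  [5:0] imm=26 = #26

#26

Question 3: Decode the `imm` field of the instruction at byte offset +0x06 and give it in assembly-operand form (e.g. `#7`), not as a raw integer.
#32

+0x06: a0 3f ⇒ word 0x3fa0 (little)
  op=0x3fa0>>10=0xf ⇒ movi (RI)
  rd@[9:6]=0xe ⇒ x14
  imm@[5:0]=0x20 ⇒ #32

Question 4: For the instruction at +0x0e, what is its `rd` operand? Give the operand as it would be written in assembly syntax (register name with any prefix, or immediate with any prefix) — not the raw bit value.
x14

off 0x0e: read a0 0b as little → 0x0ba0
  op=0x0ba0>>10=0x2 ⇒ or (RR)
  rd@[9:6]=0xe ⇒ x14
  rs@[5:2]=0x8 ⇒ x8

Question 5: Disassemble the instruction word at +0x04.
bz #4

+0x04: 04 88 ⇒ word 0x8804 (little)
  top 6b → 0x22 → bz [J]
  imm@[9:0]=0x4 ⇒ #4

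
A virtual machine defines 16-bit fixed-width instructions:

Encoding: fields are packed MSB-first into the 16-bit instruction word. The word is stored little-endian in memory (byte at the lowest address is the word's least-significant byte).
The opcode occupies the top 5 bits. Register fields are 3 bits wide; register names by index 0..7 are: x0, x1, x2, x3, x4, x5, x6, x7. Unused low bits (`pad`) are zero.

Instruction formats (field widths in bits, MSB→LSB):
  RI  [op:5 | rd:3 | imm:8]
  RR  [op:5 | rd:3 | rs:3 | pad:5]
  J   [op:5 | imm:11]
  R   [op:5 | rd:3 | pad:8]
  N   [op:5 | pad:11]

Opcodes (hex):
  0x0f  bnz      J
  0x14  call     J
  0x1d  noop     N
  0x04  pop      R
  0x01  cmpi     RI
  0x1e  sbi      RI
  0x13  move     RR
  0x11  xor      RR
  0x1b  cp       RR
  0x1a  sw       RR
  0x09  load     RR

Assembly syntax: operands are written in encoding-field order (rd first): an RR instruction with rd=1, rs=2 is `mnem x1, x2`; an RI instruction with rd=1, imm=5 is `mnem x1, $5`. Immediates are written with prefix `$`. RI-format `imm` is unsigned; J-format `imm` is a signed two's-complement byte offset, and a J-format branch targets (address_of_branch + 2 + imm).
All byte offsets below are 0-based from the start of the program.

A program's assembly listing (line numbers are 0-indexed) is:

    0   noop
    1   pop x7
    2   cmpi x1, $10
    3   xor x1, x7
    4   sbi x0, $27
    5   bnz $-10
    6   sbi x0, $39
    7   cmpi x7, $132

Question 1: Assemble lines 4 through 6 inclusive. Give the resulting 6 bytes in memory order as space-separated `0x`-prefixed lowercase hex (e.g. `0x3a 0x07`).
0x1b 0xf0 0xf6 0x7f 0x27 0xf0

line 4 (sbi): pack op=0x1e:5|rd=0:3|imm=27:8 = 0xf01b; little→ 1b f0
line 5 (bnz): pack op=0xf:5|imm=-10:11 = 0x7ff6; little→ f6 7f
line 6 (sbi): pack op=0x1e:5|rd=0:3|imm=39:8 = 0xf027; little→ 27 f0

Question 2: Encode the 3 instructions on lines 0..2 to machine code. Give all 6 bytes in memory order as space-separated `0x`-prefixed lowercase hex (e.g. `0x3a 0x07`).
0. noop fields op=0x1d:5|pad=0:11 → word e800h → 00 e8
1. pop fields op=0x4:5|rd=7:3|pad=0:8 → word 2700h → 00 27
2. cmpi fields op=0x1:5|rd=1:3|imm=10:8 → word 090ah → 0a 09

0x00 0xe8 0x00 0x27 0x0a 0x09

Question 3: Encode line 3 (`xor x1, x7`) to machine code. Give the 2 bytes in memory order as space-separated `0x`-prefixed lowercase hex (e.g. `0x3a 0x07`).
L3: xor op=0x11:5|rd=1:3|rs=7:3|pad=0:5 ⇒ 0x89e0 ⇒ little e0 89

0xe0 0x89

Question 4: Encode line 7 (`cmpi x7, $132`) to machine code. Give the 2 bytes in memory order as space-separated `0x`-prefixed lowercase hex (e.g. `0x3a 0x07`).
0x84 0x0f

7. cmpi fields op=0x1:5|rd=7:3|imm=132:8 → word 0f84h → 84 0f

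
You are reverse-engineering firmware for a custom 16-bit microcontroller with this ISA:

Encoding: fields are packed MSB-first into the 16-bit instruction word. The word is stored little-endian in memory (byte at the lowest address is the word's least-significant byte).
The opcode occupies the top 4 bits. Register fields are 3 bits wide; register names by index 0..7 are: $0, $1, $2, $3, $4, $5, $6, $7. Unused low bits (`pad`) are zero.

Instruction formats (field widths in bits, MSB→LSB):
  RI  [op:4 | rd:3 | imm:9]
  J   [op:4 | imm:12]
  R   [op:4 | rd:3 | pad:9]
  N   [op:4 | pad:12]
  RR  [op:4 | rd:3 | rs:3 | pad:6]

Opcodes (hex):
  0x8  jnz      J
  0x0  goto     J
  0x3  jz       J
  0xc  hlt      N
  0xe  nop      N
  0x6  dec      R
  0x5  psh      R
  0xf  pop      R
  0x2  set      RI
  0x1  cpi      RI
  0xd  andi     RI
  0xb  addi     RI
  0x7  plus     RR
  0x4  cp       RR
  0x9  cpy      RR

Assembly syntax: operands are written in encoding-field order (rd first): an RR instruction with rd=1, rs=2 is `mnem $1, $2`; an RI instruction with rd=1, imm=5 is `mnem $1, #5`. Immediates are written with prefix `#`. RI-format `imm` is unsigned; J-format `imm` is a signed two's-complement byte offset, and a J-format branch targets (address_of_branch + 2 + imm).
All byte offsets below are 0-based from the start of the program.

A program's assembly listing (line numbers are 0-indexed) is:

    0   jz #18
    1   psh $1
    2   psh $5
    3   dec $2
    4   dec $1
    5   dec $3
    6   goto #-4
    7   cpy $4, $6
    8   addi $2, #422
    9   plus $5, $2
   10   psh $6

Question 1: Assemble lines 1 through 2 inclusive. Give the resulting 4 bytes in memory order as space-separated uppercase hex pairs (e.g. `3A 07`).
line 1 (psh): pack op=0x5:4|rd=1:3|pad=0:9 = 0x5200; little→ 00 52
line 2 (psh): pack op=0x5:4|rd=5:3|pad=0:9 = 0x5a00; little→ 00 5a

00 52 00 5A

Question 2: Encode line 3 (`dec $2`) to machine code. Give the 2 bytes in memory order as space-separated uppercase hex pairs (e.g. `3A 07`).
L3: dec op=0x6:4|rd=2:3|pad=0:9 ⇒ 0x6400 ⇒ little 00 64

00 64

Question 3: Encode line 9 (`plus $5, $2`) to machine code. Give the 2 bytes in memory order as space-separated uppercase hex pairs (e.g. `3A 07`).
80 7A

9. plus fields op=0x7:4|rd=5:3|rs=2:3|pad=0:6 → word 7a80h → 80 7a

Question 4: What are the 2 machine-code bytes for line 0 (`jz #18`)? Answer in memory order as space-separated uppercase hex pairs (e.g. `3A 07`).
0. jz fields op=0x3:4|imm=18:12 → word 3012h → 12 30

12 30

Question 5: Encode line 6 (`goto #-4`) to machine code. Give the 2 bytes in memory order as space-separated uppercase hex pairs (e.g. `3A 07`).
line 6 (goto): pack op=0x0:4|imm=-4:12 = 0x0ffc; little→ fc 0f

FC 0F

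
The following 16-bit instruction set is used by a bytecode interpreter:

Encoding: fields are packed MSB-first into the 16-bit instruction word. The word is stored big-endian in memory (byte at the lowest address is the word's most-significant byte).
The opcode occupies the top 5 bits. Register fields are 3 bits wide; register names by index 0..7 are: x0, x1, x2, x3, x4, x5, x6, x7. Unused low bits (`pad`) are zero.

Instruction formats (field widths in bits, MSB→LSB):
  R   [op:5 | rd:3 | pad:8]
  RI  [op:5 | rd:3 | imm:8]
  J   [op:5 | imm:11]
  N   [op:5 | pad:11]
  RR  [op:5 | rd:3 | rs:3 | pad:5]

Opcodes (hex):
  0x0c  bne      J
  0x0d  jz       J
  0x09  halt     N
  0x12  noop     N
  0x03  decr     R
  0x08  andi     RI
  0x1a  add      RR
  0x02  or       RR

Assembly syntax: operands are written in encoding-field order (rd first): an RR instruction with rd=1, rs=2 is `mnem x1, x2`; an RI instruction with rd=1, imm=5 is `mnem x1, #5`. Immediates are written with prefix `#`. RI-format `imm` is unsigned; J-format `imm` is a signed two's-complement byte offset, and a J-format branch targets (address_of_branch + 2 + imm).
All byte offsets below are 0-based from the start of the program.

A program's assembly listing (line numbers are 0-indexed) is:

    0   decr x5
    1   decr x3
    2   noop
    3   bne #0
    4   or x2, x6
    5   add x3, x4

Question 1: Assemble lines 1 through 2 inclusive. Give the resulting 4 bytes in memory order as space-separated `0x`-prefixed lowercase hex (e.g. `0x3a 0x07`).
0x1b 0x00 0x90 0x00

L1: decr op=0x3:5|rd=3:3|pad=0:8 ⇒ 0x1b00 ⇒ big 1b 00
L2: noop op=0x12:5|pad=0:11 ⇒ 0x9000 ⇒ big 90 00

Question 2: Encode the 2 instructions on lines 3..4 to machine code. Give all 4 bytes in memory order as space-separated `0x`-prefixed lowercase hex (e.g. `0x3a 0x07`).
line 3 (bne): pack op=0xc:5|imm=0:11 = 0x6000; big→ 60 00
line 4 (or): pack op=0x2:5|rd=2:3|rs=6:3|pad=0:5 = 0x12c0; big→ 12 c0

0x60 0x00 0x12 0xc0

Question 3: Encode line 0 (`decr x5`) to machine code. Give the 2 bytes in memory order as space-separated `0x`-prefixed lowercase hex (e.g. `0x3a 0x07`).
0x1d 0x00

line 0 (decr): pack op=0x3:5|rd=5:3|pad=0:8 = 0x1d00; big→ 1d 00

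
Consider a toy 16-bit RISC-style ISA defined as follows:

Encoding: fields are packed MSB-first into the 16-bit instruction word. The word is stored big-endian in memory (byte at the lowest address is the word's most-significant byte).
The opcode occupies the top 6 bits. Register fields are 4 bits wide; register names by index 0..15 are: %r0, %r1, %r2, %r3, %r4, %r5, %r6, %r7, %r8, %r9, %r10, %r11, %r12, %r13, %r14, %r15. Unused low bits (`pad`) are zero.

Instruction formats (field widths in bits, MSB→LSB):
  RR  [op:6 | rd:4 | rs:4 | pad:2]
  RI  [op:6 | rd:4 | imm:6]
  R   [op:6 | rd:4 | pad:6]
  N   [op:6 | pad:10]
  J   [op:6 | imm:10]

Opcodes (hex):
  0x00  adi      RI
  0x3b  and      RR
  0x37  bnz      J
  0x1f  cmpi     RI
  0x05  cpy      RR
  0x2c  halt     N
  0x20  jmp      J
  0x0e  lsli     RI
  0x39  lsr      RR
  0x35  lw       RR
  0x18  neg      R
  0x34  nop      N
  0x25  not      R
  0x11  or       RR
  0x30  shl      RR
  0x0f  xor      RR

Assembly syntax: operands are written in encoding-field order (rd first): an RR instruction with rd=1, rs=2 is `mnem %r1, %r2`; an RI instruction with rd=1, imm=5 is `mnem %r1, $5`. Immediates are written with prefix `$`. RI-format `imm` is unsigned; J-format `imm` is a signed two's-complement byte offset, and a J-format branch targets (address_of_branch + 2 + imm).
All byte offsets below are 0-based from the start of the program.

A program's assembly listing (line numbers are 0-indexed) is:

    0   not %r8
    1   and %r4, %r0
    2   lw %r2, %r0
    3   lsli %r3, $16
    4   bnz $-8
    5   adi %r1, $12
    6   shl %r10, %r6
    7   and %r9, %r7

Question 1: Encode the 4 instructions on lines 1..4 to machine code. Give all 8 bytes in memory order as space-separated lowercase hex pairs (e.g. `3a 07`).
1. and fields op=0x3b:6|rd=4:4|rs=0:4|pad=0:2 → word ed00h → ed 00
2. lw fields op=0x35:6|rd=2:4|rs=0:4|pad=0:2 → word d480h → d4 80
3. lsli fields op=0xe:6|rd=3:4|imm=16:6 → word 38d0h → 38 d0
4. bnz fields op=0x37:6|imm=-8:10 → word dff8h → df f8

ed 00 d4 80 38 d0 df f8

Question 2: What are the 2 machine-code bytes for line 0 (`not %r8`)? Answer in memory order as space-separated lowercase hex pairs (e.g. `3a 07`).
L0: not op=0x25:6|rd=8:4|pad=0:6 ⇒ 0x9600 ⇒ big 96 00

96 00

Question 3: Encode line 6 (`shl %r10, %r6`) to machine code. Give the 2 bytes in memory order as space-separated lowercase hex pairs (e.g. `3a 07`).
c2 98

line 6 (shl): pack op=0x30:6|rd=10:4|rs=6:4|pad=0:2 = 0xc298; big→ c2 98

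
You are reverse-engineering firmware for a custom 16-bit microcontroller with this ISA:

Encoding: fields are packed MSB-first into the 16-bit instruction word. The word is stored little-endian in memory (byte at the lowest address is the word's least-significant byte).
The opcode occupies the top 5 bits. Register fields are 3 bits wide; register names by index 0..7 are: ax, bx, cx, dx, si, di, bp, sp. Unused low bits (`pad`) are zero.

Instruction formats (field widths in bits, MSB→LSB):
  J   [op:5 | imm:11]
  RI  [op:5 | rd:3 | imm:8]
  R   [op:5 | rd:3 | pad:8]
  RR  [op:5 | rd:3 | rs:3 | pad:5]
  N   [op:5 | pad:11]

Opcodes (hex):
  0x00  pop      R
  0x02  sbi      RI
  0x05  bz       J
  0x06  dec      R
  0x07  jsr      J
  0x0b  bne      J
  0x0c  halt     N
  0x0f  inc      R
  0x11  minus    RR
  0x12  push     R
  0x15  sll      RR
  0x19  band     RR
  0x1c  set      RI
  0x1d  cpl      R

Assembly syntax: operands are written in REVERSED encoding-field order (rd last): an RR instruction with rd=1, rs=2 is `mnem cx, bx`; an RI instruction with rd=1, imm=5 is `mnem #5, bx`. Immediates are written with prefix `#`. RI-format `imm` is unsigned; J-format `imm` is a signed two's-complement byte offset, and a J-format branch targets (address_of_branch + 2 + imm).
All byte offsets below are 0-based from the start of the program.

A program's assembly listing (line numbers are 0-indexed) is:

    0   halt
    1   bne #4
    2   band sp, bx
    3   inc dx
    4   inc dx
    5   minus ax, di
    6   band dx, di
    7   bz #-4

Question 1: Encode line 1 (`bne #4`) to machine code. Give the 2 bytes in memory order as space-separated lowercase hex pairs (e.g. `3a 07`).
1. bne fields op=0xb:5|imm=4:11 → word 5804h → 04 58

04 58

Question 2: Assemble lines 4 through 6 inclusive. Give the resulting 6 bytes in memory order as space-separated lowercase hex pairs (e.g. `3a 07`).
line 4 (inc): pack op=0xf:5|rd=3:3|pad=0:8 = 0x7b00; little→ 00 7b
line 5 (minus): pack op=0x11:5|rd=5:3|rs=0:3|pad=0:5 = 0x8d00; little→ 00 8d
line 6 (band): pack op=0x19:5|rd=5:3|rs=3:3|pad=0:5 = 0xcd60; little→ 60 cd

00 7b 00 8d 60 cd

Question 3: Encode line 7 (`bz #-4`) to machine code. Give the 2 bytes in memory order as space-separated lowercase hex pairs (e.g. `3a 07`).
fc 2f

7. bz fields op=0x5:5|imm=-4:11 → word 2ffch → fc 2f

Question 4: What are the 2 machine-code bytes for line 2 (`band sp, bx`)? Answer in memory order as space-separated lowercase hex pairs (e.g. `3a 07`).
line 2 (band): pack op=0x19:5|rd=1:3|rs=7:3|pad=0:5 = 0xc9e0; little→ e0 c9

e0 c9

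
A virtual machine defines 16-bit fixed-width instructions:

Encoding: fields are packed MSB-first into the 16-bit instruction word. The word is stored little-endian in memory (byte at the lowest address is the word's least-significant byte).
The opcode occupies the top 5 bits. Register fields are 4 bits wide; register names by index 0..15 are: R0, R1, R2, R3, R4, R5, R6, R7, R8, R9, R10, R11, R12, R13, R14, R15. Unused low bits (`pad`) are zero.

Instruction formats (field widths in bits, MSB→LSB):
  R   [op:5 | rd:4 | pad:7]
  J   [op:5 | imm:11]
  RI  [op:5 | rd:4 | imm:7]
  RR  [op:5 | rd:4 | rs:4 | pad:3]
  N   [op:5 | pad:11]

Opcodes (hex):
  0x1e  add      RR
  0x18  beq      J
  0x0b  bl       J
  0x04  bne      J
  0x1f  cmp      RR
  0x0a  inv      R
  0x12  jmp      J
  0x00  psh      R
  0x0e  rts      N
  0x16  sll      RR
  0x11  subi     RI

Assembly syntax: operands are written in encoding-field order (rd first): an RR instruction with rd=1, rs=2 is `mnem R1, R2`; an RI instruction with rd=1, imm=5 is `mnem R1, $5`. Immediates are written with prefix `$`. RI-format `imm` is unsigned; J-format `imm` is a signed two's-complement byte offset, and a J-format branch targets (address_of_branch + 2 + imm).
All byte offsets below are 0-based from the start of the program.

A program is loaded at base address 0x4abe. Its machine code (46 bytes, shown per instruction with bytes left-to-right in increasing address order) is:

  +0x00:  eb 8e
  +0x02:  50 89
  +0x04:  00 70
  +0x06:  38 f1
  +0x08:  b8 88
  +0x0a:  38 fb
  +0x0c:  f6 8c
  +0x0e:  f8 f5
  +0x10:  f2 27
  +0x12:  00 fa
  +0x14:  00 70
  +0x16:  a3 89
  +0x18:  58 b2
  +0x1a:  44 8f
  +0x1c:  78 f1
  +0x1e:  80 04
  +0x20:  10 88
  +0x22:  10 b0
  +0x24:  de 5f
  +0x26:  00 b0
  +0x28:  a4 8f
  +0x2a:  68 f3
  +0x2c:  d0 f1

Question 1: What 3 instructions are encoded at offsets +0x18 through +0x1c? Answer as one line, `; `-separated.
[18] 58 b2 → 0xb258
  top 5b → 0x16 → sll [RR]
  [10:7] rd=4 = R4
  [6:3] rs=11 = R11
[1a] 44 8f → 0x8f44
  top 5b → 0x11 → subi [RI]
  [10:7] rd=14 = R14
  [6:0] imm=68 = $68
[1c] 78 f1 → 0xf178
  top 5b → 0x1e → add [RR]
  [10:7] rd=2 = R2
  [6:3] rs=15 = R15

sll R4, R11; subi R14, $68; add R2, R15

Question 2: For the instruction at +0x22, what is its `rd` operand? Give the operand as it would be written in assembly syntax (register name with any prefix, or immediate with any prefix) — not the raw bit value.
+0x22: 10 b0 ⇒ word 0xb010 (little)
  opcode bits[15:11]=0x16: sll/RR
  [10:7] rd=0 = R0
  [6:3] rs=2 = R2

R0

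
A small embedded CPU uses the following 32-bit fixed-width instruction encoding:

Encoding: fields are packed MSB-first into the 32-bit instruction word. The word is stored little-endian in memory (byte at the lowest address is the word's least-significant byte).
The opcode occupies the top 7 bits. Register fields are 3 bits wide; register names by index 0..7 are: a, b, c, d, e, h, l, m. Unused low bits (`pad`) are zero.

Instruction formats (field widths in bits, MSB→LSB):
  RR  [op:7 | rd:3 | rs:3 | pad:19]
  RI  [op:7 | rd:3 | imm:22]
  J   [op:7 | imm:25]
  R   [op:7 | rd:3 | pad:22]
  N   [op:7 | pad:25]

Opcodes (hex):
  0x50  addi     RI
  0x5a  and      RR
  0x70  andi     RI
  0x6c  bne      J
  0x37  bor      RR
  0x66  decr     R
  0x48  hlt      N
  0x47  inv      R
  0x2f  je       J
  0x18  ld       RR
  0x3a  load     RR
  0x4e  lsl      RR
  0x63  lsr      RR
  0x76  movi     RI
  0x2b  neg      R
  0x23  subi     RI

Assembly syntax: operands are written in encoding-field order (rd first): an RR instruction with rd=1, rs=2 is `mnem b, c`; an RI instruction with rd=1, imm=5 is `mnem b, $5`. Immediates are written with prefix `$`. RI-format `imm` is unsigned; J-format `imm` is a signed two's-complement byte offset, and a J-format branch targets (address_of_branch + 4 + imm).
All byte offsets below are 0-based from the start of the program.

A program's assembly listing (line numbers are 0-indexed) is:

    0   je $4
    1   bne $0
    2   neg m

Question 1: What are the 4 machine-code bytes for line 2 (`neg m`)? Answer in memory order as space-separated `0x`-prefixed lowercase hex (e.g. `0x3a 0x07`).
L2: neg op=0x2b:7|rd=7:3|pad=0:22 ⇒ 0x57c00000 ⇒ little 00 00 c0 57

0x00 0x00 0xc0 0x57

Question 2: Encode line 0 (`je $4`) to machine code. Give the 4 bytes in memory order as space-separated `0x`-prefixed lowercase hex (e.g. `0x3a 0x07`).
0x04 0x00 0x00 0x5e

line 0 (je): pack op=0x2f:7|imm=4:25 = 0x5e000004; little→ 04 00 00 5e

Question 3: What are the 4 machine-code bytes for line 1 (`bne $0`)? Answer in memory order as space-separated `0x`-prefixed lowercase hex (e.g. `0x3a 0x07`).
line 1 (bne): pack op=0x6c:7|imm=0:25 = 0xd8000000; little→ 00 00 00 d8

0x00 0x00 0x00 0xd8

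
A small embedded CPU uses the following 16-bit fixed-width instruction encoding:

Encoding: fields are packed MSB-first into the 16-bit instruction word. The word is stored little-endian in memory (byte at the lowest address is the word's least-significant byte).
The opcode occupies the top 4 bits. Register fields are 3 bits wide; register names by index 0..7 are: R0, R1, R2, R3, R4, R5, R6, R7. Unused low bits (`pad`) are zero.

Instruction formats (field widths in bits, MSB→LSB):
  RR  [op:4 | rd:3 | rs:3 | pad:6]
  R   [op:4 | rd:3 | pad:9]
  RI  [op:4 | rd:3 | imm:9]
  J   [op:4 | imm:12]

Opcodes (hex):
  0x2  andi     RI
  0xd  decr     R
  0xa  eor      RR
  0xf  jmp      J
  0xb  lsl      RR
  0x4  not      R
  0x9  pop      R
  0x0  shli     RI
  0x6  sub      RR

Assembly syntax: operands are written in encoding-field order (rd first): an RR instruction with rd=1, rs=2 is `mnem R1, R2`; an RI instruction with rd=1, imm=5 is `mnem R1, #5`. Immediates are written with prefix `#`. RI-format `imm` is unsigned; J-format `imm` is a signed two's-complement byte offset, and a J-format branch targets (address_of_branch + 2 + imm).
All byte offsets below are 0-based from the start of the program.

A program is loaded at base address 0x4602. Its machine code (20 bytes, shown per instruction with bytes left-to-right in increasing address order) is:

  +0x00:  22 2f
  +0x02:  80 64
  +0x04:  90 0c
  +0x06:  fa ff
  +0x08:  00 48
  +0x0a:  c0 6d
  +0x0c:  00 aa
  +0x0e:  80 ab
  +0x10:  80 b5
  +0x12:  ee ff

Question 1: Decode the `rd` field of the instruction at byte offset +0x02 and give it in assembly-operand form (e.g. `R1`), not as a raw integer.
off 0x02: read 80 64 as little → 0x6480
  op=0x6480>>12=0x6 ⇒ sub (RR)
  rd@[11:9]=0x2 ⇒ R2
  rs@[8:6]=0x2 ⇒ R2

R2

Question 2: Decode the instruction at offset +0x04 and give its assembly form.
shli R6, #144

[04] 90 0c → 0x0c90
  op=0x0c90>>12=0x0 ⇒ shli (RI)
  rd: (w>>9)&0x7=0x6 → R6
  imm: (w>>0)&0x1ff=0x90 → #144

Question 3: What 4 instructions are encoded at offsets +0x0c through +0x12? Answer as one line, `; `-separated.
eor R5, R0; eor R5, R6; lsl R2, R6; jmp #-18

off 0x0c: read 00 aa as little → 0xaa00
  opcode bits[15:12]=0xa: eor/RR
  [11:9] rd=5 = R5
  [8:6] rs=0 = R0
off 0x0e: read 80 ab as little → 0xab80
  opcode bits[15:12]=0xa: eor/RR
  [11:9] rd=5 = R5
  [8:6] rs=6 = R6
off 0x10: read 80 b5 as little → 0xb580
  opcode bits[15:12]=0xb: lsl/RR
  [11:9] rd=2 = R2
  [8:6] rs=6 = R6
off 0x12: read ee ff as little → 0xffee
  opcode bits[15:12]=0xf: jmp/J
  [11:0] imm=4078 (s12→-18) = #-18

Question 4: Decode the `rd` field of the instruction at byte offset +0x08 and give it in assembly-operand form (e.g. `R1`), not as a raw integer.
[08] 00 48 → 0x4800
  top 4b → 0x4 → not [R]
  rd@[11:9]=0x4 ⇒ R4

R4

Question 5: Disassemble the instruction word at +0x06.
[06] fa ff → 0xfffa
  opcode bits[15:12]=0xf: jmp/J
  [11:0] imm=4090 (s12→-6) = #-6

jmp #-6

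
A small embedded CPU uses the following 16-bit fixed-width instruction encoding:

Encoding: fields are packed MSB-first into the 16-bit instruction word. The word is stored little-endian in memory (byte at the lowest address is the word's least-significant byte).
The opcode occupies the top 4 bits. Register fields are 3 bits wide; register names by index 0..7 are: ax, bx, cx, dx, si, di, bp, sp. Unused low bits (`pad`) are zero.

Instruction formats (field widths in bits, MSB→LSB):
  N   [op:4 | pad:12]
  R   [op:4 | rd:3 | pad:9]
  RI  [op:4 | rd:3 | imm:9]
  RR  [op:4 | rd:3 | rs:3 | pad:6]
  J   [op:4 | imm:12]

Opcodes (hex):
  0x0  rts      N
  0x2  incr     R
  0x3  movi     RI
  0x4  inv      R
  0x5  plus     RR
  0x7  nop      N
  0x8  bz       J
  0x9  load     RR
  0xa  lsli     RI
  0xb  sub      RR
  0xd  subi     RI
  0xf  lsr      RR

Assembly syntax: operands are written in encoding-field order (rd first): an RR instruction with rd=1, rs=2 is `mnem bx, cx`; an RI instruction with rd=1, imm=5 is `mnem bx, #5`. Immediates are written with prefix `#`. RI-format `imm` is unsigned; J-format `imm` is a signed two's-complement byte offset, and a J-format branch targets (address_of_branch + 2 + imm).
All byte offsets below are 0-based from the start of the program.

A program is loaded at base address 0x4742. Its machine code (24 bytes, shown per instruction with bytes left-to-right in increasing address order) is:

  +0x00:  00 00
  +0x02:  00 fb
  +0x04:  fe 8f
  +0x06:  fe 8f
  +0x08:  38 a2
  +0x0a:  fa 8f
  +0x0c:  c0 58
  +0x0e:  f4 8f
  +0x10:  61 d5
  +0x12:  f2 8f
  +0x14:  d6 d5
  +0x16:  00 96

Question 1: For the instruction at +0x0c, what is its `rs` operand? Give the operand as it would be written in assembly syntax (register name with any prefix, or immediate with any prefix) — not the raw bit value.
dx

off 0x0c: read c0 58 as little → 0x58c0
  op=0x58c0>>12=0x5 ⇒ plus (RR)
  [11:9] rd=4 = si
  [8:6] rs=3 = dx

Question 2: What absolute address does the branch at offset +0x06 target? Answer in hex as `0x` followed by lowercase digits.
[06] fe 8f → 0x8ffe
  opcode bits[15:12]=0x8: bz/J
  [11:0] imm=4094 (s12→-2) = #-2
  target = base 0x4742 + off 0x06 + 2 + imm -2 = 0x4748

0x4748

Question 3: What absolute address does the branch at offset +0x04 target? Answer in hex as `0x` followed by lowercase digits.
0x4746

[04] fe 8f → 0x8ffe
  top 4b → 0x8 → bz [J]
  imm@[11:0]=0xffe (s12→-2) ⇒ #-2
  target = base 0x4742 + off 0x04 + 2 + imm -2 = 0x4746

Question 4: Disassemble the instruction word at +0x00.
off 0x00: read 00 00 as little → 0x0000
  top 4b → 0x0 → rts [N]

rts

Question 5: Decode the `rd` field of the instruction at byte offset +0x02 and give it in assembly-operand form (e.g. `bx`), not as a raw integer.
+0x02: 00 fb ⇒ word 0xfb00 (little)
  opcode bits[15:12]=0xf: lsr/RR
  rd: (w>>9)&0x7=0x5 → di
  rs: (w>>6)&0x7=0x4 → si

di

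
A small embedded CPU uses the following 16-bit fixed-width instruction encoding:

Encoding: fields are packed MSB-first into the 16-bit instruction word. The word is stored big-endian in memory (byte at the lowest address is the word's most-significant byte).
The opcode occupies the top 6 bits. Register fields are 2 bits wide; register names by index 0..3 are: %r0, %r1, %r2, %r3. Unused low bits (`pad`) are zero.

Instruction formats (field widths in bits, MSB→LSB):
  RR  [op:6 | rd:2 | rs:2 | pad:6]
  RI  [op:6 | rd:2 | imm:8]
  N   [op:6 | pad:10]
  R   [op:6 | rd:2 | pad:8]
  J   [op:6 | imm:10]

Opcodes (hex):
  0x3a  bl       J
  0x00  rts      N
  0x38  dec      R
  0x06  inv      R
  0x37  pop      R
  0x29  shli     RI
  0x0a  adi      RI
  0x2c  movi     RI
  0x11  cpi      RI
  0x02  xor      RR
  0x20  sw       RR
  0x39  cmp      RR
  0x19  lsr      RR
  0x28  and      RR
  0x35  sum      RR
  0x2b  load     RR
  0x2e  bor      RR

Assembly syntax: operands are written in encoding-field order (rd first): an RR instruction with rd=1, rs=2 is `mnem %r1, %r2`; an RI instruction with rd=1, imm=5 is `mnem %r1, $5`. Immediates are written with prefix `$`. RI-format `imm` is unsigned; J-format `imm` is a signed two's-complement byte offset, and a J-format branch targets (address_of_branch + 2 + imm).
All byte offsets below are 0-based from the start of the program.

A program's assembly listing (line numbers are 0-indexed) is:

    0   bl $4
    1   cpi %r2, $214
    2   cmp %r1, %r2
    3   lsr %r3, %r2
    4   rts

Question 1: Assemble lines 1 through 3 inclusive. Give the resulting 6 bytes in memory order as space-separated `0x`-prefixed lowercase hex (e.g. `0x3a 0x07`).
L1: cpi op=0x11:6|rd=2:2|imm=214:8 ⇒ 0x46d6 ⇒ big 46 d6
L2: cmp op=0x39:6|rd=1:2|rs=2:2|pad=0:6 ⇒ 0xe580 ⇒ big e5 80
L3: lsr op=0x19:6|rd=3:2|rs=2:2|pad=0:6 ⇒ 0x6780 ⇒ big 67 80

0x46 0xd6 0xe5 0x80 0x67 0x80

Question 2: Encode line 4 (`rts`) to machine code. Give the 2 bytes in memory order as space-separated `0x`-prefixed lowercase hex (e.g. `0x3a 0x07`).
line 4 (rts): pack op=0x0:6|pad=0:10 = 0x0000; big→ 00 00

0x00 0x00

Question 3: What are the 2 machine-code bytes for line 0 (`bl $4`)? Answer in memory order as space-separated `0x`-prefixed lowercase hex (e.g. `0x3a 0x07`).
0xe8 0x04

L0: bl op=0x3a:6|imm=4:10 ⇒ 0xe804 ⇒ big e8 04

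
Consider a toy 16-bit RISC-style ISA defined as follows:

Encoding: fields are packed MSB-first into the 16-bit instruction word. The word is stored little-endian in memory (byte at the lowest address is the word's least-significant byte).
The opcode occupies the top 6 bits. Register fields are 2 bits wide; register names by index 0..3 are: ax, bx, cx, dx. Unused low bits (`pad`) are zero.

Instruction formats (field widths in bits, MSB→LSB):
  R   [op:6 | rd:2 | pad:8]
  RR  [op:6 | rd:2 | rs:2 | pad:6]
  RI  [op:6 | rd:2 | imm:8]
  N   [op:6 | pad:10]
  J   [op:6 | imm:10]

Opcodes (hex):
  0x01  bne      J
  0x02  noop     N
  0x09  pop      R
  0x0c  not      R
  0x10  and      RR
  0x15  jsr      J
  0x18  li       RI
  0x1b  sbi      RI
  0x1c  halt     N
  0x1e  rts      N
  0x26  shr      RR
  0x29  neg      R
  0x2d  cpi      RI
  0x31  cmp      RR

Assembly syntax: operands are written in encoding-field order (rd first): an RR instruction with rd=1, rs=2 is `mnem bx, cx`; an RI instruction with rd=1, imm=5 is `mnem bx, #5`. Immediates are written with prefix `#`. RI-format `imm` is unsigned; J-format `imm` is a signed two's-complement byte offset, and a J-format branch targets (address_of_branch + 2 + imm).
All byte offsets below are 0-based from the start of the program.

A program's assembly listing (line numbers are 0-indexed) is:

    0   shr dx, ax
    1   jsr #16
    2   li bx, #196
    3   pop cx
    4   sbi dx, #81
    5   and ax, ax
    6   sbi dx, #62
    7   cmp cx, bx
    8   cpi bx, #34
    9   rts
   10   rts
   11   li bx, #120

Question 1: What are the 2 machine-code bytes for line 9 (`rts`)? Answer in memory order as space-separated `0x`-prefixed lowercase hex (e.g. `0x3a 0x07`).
line 9 (rts): pack op=0x1e:6|pad=0:10 = 0x7800; little→ 00 78

0x00 0x78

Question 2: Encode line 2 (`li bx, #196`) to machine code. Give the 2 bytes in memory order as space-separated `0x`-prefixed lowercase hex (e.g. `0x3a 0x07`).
0xc4 0x61

line 2 (li): pack op=0x18:6|rd=1:2|imm=196:8 = 0x61c4; little→ c4 61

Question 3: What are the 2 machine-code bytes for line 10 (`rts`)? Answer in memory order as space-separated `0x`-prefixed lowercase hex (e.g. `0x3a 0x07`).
0x00 0x78

10. rts fields op=0x1e:6|pad=0:10 → word 7800h → 00 78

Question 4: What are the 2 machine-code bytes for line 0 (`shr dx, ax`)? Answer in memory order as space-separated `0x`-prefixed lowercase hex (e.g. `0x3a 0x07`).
line 0 (shr): pack op=0x26:6|rd=3:2|rs=0:2|pad=0:6 = 0x9b00; little→ 00 9b

0x00 0x9b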